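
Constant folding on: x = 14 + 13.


14 + 13 = 27 at compile time
Optimized: x = 27


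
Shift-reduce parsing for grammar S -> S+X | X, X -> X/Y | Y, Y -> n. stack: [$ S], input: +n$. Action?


shift '+' to continue S -> S+X
Action: shift


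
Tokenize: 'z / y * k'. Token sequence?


Scan left to right, longest-match per lexeme
Tokens: ID(z), OP(/), ID(y), OP(*), ID(k)


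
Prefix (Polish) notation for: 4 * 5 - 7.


left-to-right (same/higher precedence on left): tree is (- (* 4 5) 7)
Prefix: - * 4 5 7


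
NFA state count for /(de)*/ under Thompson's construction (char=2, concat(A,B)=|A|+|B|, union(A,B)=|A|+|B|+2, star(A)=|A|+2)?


Syntax tree has 2 char leaf(s), 0 union(s), 1 star(s)
chars contribute 2×2 = 4; each union adds +2; each star adds +2
Total: 4 + 0 + 2 = 6 states


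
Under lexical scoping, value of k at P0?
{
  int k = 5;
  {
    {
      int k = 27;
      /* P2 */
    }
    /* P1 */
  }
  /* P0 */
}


k declared in the same block as P0
k = 5


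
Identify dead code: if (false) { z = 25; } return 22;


condition is constant false, so the whole block is unreachable
Dead: 'if (false) { z = 25; }'


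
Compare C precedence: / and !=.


'/' is multiplicative (level 10); '!=' is equality (level 6)
Higher level binds tighter
'/' has higher precedence than '!='


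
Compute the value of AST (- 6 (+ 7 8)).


Evaluate inner: (+ 7 8) = 15
Evaluate root: (- 6 15) = -9
Result: -9


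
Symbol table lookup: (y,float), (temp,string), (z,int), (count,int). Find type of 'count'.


Lookup 'count' → type int


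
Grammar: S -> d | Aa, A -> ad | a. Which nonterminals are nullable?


A nonterminal is nullable iff some alternative derives ε (directly, or every symbol in it is nullable)
Nullable: {}


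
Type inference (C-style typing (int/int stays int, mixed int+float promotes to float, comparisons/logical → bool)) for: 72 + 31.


Operand types: int + int
Rule: mixed int/float promotes to float; int/int stays int
Result type: int


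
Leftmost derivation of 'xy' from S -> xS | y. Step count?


Derivation: S => xS => xy
Steps: 2


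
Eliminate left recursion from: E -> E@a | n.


Left-recursive alternatives: E@a; non-recursive: n
Introduce E': E -> nE', E' -> @aE' | ε


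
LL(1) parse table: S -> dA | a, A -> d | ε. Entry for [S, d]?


For [S, d]: 'd' ∈ FIRST(dA)
Entry: S -> dA


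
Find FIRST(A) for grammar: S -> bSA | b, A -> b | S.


Per alternative of A: FIRST(b) = {b}; FIRST(S) = {b}
FIRST(A) = {b}


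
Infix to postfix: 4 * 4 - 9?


Left to right (same or higher precedence on left)
Postfix: 4 4 * 9 -


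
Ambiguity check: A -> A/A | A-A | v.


'v/v-v' has two parse trees (no precedence encoded between / and -)
Ambiguous


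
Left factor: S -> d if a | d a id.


Common prefix: 'd'
Factored: S -> d S', S' -> if a | a id


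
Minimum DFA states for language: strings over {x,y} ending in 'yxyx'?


Track the longest suffix of input matching a prefix of 'yxyx': 5 classes (prefixes of length 0..4)
Minimal DFA: 5 states


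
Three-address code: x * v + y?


Break into single-operator statements:
t1 = x * v
t2 = t1 + y


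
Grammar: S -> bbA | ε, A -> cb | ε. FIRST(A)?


Per alternative of A: FIRST(cb) = {c}; FIRST(ε) = {ε}
FIRST(A) = {c, ε}


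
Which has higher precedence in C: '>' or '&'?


'>' is relational (level 7); '&' is bitwise AND (level 5)
Higher level binds tighter
'>' has higher precedence than '&'


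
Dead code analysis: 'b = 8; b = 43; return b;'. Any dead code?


first assignment to b is overwritten before any read
Dead: 'b = 8'


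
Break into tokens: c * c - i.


Scan left to right, longest-match per lexeme
Tokens: ID(c), OP(*), ID(c), OP(-), ID(i)


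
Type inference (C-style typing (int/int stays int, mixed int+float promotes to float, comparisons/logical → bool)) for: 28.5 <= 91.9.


Operand types: float <= float
Rule: comparison yields bool
Result type: bool


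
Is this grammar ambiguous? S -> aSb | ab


balanced a^n…b^n: each string has a unique parse
Unambiguous


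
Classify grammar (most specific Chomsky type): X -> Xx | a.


Left-linear: every RHS is a terminal or one nonterminal followed by a terminal
Classification: Type 3 (Regular)


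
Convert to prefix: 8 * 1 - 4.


left-to-right (same/higher precedence on left): tree is (- (* 8 1) 4)
Prefix: - * 8 1 4


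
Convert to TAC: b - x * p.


Break into single-operator statements:
t1 = x * p
t2 = b - t1


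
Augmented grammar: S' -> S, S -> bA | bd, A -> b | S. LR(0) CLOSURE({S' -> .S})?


Start: S' -> .S
For each item with dot before a nonterminal B, add B -> .γ for every B-production
Closure: [S' -> .S, S -> .bA, S -> .bd]


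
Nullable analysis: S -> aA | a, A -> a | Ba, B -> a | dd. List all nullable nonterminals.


A nonterminal is nullable iff some alternative derives ε (directly, or every symbol in it is nullable)
Nullable: {}


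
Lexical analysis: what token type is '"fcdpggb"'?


Pattern: double-quoted sequence
Type: STRING_LITERAL


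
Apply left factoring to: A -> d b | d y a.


Common prefix: 'd'
Factored: A -> d A', A' -> b | y a


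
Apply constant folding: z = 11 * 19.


11 * 19 = 209 at compile time
Optimized: z = 209


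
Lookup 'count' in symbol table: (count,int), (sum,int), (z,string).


Lookup 'count' → type int


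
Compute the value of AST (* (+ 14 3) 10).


Evaluate inner: (+ 14 3) = 17
Evaluate root: (* 17 10) = 170
Result: 170


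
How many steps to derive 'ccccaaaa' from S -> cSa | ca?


Derivation: S => cSa => ccSaa => cccSaaa => ccccaaaa
Steps: 4


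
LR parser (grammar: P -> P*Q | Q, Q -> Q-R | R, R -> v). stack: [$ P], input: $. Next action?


start symbol P on stack, input exhausted
Action: accept


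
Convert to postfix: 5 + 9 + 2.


Left to right (same or higher precedence on left)
Postfix: 5 9 + 2 +


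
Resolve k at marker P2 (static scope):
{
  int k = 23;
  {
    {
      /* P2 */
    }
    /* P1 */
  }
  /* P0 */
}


P2's block does not declare k; resolves to the enclosing declaration at depth 0
k = 23


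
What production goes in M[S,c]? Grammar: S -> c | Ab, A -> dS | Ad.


For [S, c]: 'c' ∈ FIRST(c)
Entry: S -> c


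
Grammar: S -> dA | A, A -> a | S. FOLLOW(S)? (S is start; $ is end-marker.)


$ ∈ FOLLOW(S). For each A -> αBβ: add FIRST(β)\{ε} to FOLLOW(B); if β nullable, add FOLLOW(A).
FOLLOW(S) = {$}


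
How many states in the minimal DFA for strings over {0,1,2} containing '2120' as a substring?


KMP-style automaton: 4 progress states + 1 absorbing accept = 5
Minimal DFA: 5 states


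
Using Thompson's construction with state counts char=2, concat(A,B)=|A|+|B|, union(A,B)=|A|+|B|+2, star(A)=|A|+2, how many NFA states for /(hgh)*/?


Syntax tree has 3 char leaf(s), 0 union(s), 1 star(s)
chars contribute 3×2 = 6; each union adds +2; each star adds +2
Total: 6 + 0 + 2 = 8 states


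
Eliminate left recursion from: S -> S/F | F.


Left-recursive alternatives: S/F; non-recursive: F
Introduce S': S -> FS', S' -> /FS' | ε


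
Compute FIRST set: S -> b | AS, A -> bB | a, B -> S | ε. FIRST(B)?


Per alternative of B: FIRST(S) = {a, b}; FIRST(ε) = {ε}
FIRST(B) = {a, b, ε}


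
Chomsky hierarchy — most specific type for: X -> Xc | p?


Left-linear: every RHS is a terminal or one nonterminal followed by a terminal
Classification: Type 3 (Regular)


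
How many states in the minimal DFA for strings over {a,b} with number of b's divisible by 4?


Track (count of b) mod 4: states 0..3, accept at 0
Minimal DFA: 4 states


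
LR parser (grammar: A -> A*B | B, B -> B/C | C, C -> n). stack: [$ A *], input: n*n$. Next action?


no handle ('A*' is not any RHS); shift 'n'
Action: shift


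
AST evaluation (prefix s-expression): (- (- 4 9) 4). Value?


Evaluate inner: (- 4 9) = -5
Evaluate root: (- -5 4) = -9
Result: -9


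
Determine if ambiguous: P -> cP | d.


right-linear, alternatives start with distinct terminals 'c' vs 'd': unique leftmost derivation
Unambiguous


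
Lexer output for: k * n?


Scan left to right, longest-match per lexeme
Tokens: ID(k), OP(*), ID(n)


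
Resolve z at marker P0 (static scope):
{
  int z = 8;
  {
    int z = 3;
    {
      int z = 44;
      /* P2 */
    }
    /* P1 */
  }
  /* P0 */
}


z declared in the same block as P0
z = 8


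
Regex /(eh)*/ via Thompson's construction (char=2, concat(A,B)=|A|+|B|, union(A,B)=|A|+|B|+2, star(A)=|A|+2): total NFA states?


Syntax tree has 2 char leaf(s), 0 union(s), 1 star(s)
chars contribute 2×2 = 4; each union adds +2; each star adds +2
Total: 4 + 0 + 2 = 6 states


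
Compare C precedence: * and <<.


'*' is multiplicative (level 10); '<<' is shift (level 8)
Higher level binds tighter
'*' has higher precedence than '<<'


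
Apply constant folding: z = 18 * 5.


18 * 5 = 90 at compile time
Optimized: z = 90


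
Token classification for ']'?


Pattern: delimiter/punctuation
Type: PUNCTUATION


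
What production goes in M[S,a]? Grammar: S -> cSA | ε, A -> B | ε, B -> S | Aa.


For [S, a]: ε is nullable and 'a' ∈ FOLLOW(S)
Entry: S -> ε


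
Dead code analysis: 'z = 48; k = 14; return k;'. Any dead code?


z is assigned but never read
Dead: 'z = 48'


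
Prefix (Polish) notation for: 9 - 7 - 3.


left-to-right (same/higher precedence on left): tree is (- (- 9 7) 3)
Prefix: - - 9 7 3


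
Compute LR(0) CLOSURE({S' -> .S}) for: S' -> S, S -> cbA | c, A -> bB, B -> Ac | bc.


Start: S' -> .S
For each item with dot before a nonterminal B, add B -> .γ for every B-production
Closure: [S' -> .S, S -> .cbA, S -> .c]


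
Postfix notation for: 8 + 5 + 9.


Left to right (same or higher precedence on left)
Postfix: 8 5 + 9 +


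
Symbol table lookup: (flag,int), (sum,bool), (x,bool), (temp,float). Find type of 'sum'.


Lookup 'sum' → type bool


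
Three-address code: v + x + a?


Break into single-operator statements:
t1 = v + x
t2 = t1 + a


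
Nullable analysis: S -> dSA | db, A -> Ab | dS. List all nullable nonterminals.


A nonterminal is nullable iff some alternative derives ε (directly, or every symbol in it is nullable)
Nullable: {}


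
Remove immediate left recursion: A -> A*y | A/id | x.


Left-recursive alternatives: A*y, A/id; non-recursive: x
Introduce A': A -> xA', A' -> *yA' | /idA' | ε


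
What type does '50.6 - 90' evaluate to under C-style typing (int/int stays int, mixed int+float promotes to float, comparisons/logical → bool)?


Operand types: float - int
Rule: mixed int/float promotes to float; int/int stays int
Result type: float


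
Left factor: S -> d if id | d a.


Common prefix: 'd'
Factored: S -> d S', S' -> if id | a


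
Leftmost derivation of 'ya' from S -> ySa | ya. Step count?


Derivation: S => ya
Steps: 1


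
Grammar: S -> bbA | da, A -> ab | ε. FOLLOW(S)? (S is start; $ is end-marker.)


$ ∈ FOLLOW(S). For each A -> αBβ: add FIRST(β)\{ε} to FOLLOW(B); if β nullable, add FOLLOW(A).
FOLLOW(S) = {$}


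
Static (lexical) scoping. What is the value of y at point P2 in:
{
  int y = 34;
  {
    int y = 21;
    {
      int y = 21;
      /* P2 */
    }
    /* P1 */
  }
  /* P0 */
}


y declared in the same block as P2
y = 21


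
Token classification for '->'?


Pattern: operator symbol
Type: OPERATOR


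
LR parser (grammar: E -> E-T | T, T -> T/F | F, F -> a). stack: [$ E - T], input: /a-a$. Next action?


'/' can extend T; shift to build T -> T/F
Action: shift


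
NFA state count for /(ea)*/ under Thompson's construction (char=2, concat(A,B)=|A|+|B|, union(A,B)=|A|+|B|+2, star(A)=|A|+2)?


Syntax tree has 2 char leaf(s), 0 union(s), 1 star(s)
chars contribute 2×2 = 4; each union adds +2; each star adds +2
Total: 4 + 0 + 2 = 6 states


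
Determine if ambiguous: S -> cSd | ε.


balanced c^n…d^n: each string has a unique parse
Unambiguous


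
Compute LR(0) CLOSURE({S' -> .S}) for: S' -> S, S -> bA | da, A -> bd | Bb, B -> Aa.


Start: S' -> .S
For each item with dot before a nonterminal B, add B -> .γ for every B-production
Closure: [S' -> .S, S -> .bA, S -> .da]


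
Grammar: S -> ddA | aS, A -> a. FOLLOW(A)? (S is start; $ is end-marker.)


$ ∈ FOLLOW(S). For each A -> αBβ: add FIRST(β)\{ε} to FOLLOW(B); if β nullable, add FOLLOW(A).
FOLLOW(A) = {$}


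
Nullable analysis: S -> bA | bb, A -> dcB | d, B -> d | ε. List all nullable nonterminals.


A nonterminal is nullable iff some alternative derives ε (directly, or every symbol in it is nullable)
Nullable: {B}


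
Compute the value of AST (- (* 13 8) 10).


Evaluate inner: (* 13 8) = 104
Evaluate root: (- 104 10) = 94
Result: 94


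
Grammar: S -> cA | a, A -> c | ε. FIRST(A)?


Per alternative of A: FIRST(c) = {c}; FIRST(ε) = {ε}
FIRST(A) = {c, ε}


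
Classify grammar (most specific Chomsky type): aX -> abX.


LHS has context (more than one symbol) and |LHS| ≤ |RHS|
Classification: Type 1 (Context-Sensitive)


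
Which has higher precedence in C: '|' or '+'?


'+' is additive (level 9); '|' is bitwise OR (level 3)
Higher level binds tighter
'+' has higher precedence than '|'


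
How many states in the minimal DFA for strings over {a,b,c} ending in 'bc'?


Track the longest suffix of input matching a prefix of 'bc': 3 classes (prefixes of length 0..2)
Minimal DFA: 3 states


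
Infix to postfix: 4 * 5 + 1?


Left to right (same or higher precedence on left)
Postfix: 4 5 * 1 +


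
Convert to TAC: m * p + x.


Break into single-operator statements:
t1 = m * p
t2 = t1 + x


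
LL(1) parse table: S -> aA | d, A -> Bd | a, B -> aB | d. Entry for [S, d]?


For [S, d]: 'd' ∈ FIRST(d)
Entry: S -> d


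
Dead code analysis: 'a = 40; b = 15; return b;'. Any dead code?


a is assigned but never read
Dead: 'a = 40'


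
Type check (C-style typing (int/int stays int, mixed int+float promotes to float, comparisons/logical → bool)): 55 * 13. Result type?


Operand types: int * int
Rule: mixed int/float promotes to float; int/int stays int
Result type: int


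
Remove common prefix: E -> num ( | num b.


Common prefix: 'num'
Factored: E -> num E', E' -> ( | b


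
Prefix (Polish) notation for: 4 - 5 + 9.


left-to-right (same/higher precedence on left): tree is (+ (- 4 5) 9)
Prefix: + - 4 5 9


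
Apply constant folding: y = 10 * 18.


10 * 18 = 180 at compile time
Optimized: y = 180


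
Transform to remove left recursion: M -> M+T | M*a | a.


Left-recursive alternatives: M+T, M*a; non-recursive: a
Introduce M': M -> aM', M' -> +TM' | *aM' | ε


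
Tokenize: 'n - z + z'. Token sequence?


Scan left to right, longest-match per lexeme
Tokens: ID(n), OP(-), ID(z), OP(+), ID(z)


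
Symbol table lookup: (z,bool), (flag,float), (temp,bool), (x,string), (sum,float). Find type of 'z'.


Lookup 'z' → type bool


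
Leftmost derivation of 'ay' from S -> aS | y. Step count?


Derivation: S => aS => ay
Steps: 2


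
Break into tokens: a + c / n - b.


Scan left to right, longest-match per lexeme
Tokens: ID(a), OP(+), ID(c), OP(/), ID(n), OP(-), ID(b)


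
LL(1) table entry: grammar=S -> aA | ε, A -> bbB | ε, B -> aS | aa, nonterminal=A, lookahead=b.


For [A, b]: 'b' ∈ FIRST(bbB)
Entry: A -> bbB


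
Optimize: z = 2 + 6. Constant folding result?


2 + 6 = 8 at compile time
Optimized: z = 8


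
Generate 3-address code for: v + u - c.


Break into single-operator statements:
t1 = v + u
t2 = t1 - c


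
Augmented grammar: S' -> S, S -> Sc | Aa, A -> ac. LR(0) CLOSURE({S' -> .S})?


Start: S' -> .S
For each item with dot before a nonterminal B, add B -> .γ for every B-production
Closure: [S' -> .S, S -> .Sc, S -> .Aa, A -> .ac]


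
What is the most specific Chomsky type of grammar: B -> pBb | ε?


Single nonterminal LHS, but p^n b^n is not regular
Classification: Type 2 (Context-Free)


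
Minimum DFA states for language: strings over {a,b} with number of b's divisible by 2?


Track (count of b) mod 2: states 0..1, accept at 0
Minimal DFA: 2 states


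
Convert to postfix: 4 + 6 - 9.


Left to right (same or higher precedence on left)
Postfix: 4 6 + 9 -


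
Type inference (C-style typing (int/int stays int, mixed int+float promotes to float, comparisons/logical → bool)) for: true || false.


Operand types: bool || bool
Rule: logical operators take bool operands and yield bool
Result type: bool


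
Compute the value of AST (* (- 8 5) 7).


Evaluate inner: (- 8 5) = 3
Evaluate root: (* 3 7) = 21
Result: 21


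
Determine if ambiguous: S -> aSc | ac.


balanced a^n…c^n: each string has a unique parse
Unambiguous


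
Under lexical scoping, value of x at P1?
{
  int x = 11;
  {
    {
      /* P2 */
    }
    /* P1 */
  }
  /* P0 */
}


P1's block does not declare x; resolves to the enclosing declaration at depth 0
x = 11


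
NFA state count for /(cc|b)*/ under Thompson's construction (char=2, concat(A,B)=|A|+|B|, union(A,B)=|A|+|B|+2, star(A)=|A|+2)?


Syntax tree has 3 char leaf(s), 1 union(s), 1 star(s)
chars contribute 3×2 = 6; each union adds +2; each star adds +2
Total: 6 + 2 + 2 = 10 states


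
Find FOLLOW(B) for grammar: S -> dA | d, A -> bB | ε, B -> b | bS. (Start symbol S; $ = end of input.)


$ ∈ FOLLOW(S). For each A -> αBβ: add FIRST(β)\{ε} to FOLLOW(B); if β nullable, add FOLLOW(A).
FOLLOW(B) = {$}


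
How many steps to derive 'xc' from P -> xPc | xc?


Derivation: P => xc
Steps: 1


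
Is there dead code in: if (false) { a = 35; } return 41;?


condition is constant false, so the whole block is unreachable
Dead: 'if (false) { a = 35; }'


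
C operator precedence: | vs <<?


'<<' is shift (level 8); '|' is bitwise OR (level 3)
Higher level binds tighter
'<<' has higher precedence than '|'


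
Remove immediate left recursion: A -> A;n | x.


Left-recursive alternatives: A;n; non-recursive: x
Introduce A': A -> xA', A' -> ;nA' | ε


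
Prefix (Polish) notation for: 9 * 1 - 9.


left-to-right (same/higher precedence on left): tree is (- (* 9 1) 9)
Prefix: - * 9 1 9


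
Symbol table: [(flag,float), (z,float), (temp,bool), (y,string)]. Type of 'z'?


Lookup 'z' → type float


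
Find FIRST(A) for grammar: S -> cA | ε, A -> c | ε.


Per alternative of A: FIRST(c) = {c}; FIRST(ε) = {ε}
FIRST(A) = {c, ε}


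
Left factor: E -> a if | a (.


Common prefix: 'a'
Factored: E -> a E', E' -> if | (


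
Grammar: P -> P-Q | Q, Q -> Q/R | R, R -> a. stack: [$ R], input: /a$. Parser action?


'R' (not preceded by Q/) is the handle for Q -> R
Action: reduce (Q -> R)


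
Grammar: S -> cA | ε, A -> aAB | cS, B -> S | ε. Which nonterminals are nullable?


A nonterminal is nullable iff some alternative derives ε (directly, or every symbol in it is nullable)
Nullable: {B, S}


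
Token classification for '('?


Pattern: delimiter/punctuation
Type: PUNCTUATION


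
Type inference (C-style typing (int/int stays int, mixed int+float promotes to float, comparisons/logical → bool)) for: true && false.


Operand types: bool && bool
Rule: logical operators take bool operands and yield bool
Result type: bool


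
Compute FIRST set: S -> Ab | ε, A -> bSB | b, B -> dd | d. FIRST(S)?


Per alternative of S: FIRST(Ab) = {b}; FIRST(ε) = {ε}
FIRST(S) = {b, ε}


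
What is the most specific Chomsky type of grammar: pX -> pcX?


LHS has context (more than one symbol) and |LHS| ≤ |RHS|
Classification: Type 1 (Context-Sensitive)


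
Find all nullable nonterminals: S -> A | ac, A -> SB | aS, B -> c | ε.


A nonterminal is nullable iff some alternative derives ε (directly, or every symbol in it is nullable)
Nullable: {B}


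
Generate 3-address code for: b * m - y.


Break into single-operator statements:
t1 = b * m
t2 = t1 - y


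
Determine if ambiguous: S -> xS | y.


right-linear, alternatives start with distinct terminals 'x' vs 'y': unique leftmost derivation
Unambiguous


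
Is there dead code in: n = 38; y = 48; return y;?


n is assigned but never read
Dead: 'n = 38'


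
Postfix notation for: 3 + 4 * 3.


* has higher precedence, evaluate 4*3 first
Postfix: 3 4 3 * +


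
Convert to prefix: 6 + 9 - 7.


left-to-right (same/higher precedence on left): tree is (- (+ 6 9) 7)
Prefix: - + 6 9 7


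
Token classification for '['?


Pattern: delimiter/punctuation
Type: PUNCTUATION


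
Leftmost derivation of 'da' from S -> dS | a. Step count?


Derivation: S => dS => da
Steps: 2


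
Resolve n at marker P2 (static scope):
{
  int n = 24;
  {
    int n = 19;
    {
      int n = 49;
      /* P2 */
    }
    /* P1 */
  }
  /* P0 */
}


n declared in the same block as P2
n = 49


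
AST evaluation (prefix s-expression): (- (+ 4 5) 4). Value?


Evaluate inner: (+ 4 5) = 9
Evaluate root: (- 9 4) = 5
Result: 5


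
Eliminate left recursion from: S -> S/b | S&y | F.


Left-recursive alternatives: S/b, S&y; non-recursive: F
Introduce S': S -> FS', S' -> /bS' | &yS' | ε


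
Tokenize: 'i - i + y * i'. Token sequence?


Scan left to right, longest-match per lexeme
Tokens: ID(i), OP(-), ID(i), OP(+), ID(y), OP(*), ID(i)


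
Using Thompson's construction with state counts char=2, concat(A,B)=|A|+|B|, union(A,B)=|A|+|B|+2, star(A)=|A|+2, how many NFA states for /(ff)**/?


Syntax tree has 2 char leaf(s), 0 union(s), 2 star(s)
chars contribute 2×2 = 4; each union adds +2; each star adds +2
Total: 4 + 0 + 4 = 8 states


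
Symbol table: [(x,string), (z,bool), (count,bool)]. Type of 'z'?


Lookup 'z' → type bool


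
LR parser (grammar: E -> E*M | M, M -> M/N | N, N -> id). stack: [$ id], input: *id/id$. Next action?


'id' on top is the handle for N -> id
Action: reduce (N -> id)


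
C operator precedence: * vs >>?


'*' is multiplicative (level 10); '>>' is shift (level 8)
Higher level binds tighter
'*' has higher precedence than '>>'


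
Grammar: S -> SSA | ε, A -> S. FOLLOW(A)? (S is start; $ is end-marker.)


$ ∈ FOLLOW(S). For each A -> αBβ: add FIRST(β)\{ε} to FOLLOW(B); if β nullable, add FOLLOW(A).
FOLLOW(A) = {$}


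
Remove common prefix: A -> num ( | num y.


Common prefix: 'num'
Factored: A -> num A', A' -> ( | y


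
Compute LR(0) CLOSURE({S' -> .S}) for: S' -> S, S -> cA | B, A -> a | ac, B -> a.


Start: S' -> .S
For each item with dot before a nonterminal B, add B -> .γ for every B-production
Closure: [S' -> .S, S -> .cA, S -> .B, B -> .a]


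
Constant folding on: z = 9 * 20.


9 * 20 = 180 at compile time
Optimized: z = 180


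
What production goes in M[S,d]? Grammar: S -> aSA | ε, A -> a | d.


For [S, d]: ε is nullable and 'd' ∈ FOLLOW(S)
Entry: S -> ε


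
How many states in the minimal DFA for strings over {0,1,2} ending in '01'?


Track the longest suffix of input matching a prefix of '01': 3 classes (prefixes of length 0..2)
Minimal DFA: 3 states


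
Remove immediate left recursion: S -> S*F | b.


Left-recursive alternatives: S*F; non-recursive: b
Introduce S': S -> bS', S' -> *FS' | ε


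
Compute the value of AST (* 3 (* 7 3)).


Evaluate inner: (* 7 3) = 21
Evaluate root: (* 3 21) = 63
Result: 63


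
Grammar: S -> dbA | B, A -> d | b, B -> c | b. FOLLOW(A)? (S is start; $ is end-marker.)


$ ∈ FOLLOW(S). For each A -> αBβ: add FIRST(β)\{ε} to FOLLOW(B); if β nullable, add FOLLOW(A).
FOLLOW(A) = {$}


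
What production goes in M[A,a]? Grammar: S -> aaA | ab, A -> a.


For [A, a]: 'a' ∈ FIRST(a)
Entry: A -> a


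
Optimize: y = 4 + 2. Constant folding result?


4 + 2 = 6 at compile time
Optimized: y = 6


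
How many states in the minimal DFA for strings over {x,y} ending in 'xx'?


Track the longest suffix of input matching a prefix of 'xx': 3 classes (prefixes of length 0..2)
Minimal DFA: 3 states


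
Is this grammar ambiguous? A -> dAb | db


balanced d^n…b^n: each string has a unique parse
Unambiguous


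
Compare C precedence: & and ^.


'&' is bitwise AND (level 5); '^' is bitwise XOR (level 4)
Higher level binds tighter
'&' has higher precedence than '^'


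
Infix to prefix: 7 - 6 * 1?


'*' binds tighter: tree is (- 7 (* 6 1))
Prefix: - 7 * 6 1


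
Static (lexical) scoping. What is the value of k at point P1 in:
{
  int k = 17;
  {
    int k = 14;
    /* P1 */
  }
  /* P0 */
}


k declared in the same block as P1
k = 14


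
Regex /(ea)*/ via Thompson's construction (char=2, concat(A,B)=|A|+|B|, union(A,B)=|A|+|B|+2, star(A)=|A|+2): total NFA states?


Syntax tree has 2 char leaf(s), 0 union(s), 1 star(s)
chars contribute 2×2 = 4; each union adds +2; each star adds +2
Total: 4 + 0 + 2 = 6 states


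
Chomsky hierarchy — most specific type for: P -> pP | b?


Right-linear: every RHS is a terminal or a terminal followed by one nonterminal
Classification: Type 3 (Regular)


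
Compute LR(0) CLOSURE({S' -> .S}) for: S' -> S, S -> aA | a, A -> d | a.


Start: S' -> .S
For each item with dot before a nonterminal B, add B -> .γ for every B-production
Closure: [S' -> .S, S -> .aA, S -> .a]


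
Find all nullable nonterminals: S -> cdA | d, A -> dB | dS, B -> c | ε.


A nonterminal is nullable iff some alternative derives ε (directly, or every symbol in it is nullable)
Nullable: {B}


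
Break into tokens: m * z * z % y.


Scan left to right, longest-match per lexeme
Tokens: ID(m), OP(*), ID(z), OP(*), ID(z), OP(%), ID(y)


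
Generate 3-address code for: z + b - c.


Break into single-operator statements:
t1 = z + b
t2 = t1 - c


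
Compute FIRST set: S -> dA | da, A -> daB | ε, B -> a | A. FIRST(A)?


Per alternative of A: FIRST(daB) = {d}; FIRST(ε) = {ε}
FIRST(A) = {d, ε}


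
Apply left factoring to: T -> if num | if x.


Common prefix: 'if'
Factored: T -> if T', T' -> num | x


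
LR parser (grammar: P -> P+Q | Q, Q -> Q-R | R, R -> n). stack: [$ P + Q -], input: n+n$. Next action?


no handle; shift 'n'
Action: shift


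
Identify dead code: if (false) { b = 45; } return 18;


condition is constant false, so the whole block is unreachable
Dead: 'if (false) { b = 45; }'


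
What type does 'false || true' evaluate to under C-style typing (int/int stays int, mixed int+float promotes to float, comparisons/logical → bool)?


Operand types: bool || bool
Rule: logical operators take bool operands and yield bool
Result type: bool


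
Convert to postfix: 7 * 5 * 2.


Left to right (same or higher precedence on left)
Postfix: 7 5 * 2 *


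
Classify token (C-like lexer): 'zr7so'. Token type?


Pattern: letter/underscore followed by alphanumerics, not a keyword
Type: IDENTIFIER


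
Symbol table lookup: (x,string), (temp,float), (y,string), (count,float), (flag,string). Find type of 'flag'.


Lookup 'flag' → type string


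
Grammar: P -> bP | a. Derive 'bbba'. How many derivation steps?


Derivation: P => bP => bbP => bbbP => bbba
Steps: 4


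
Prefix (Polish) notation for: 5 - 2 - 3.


left-to-right (same/higher precedence on left): tree is (- (- 5 2) 3)
Prefix: - - 5 2 3


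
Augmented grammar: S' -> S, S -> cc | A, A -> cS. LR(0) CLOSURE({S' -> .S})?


Start: S' -> .S
For each item with dot before a nonterminal B, add B -> .γ for every B-production
Closure: [S' -> .S, S -> .cc, S -> .A, A -> .cS]


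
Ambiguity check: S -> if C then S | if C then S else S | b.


dangling else: 'if C then if C then b else b' parses two ways
Ambiguous


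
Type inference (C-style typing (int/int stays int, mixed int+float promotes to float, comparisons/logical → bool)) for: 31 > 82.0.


Operand types: int > float
Rule: comparison yields bool
Result type: bool


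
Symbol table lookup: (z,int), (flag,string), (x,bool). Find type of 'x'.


Lookup 'x' → type bool


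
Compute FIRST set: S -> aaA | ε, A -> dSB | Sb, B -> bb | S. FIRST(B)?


Per alternative of B: FIRST(bb) = {b}; FIRST(S) = {a, ε}
FIRST(B) = {a, b, ε}


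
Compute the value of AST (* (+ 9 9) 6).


Evaluate inner: (+ 9 9) = 18
Evaluate root: (* 18 6) = 108
Result: 108


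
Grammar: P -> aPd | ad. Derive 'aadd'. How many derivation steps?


Derivation: P => aPd => aadd
Steps: 2


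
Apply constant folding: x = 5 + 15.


5 + 15 = 20 at compile time
Optimized: x = 20


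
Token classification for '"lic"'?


Pattern: double-quoted sequence
Type: STRING_LITERAL


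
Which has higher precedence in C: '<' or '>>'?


'>>' is shift (level 8); '<' is relational (level 7)
Higher level binds tighter
'>>' has higher precedence than '<'


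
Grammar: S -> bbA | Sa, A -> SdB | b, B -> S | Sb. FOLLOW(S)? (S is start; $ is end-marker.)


$ ∈ FOLLOW(S). For each A -> αBβ: add FIRST(β)\{ε} to FOLLOW(B); if β nullable, add FOLLOW(A).
FOLLOW(S) = {$, a, b, d}


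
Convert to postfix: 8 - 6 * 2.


* has higher precedence, evaluate 6*2 first
Postfix: 8 6 2 * -


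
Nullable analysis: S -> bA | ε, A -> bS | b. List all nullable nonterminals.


A nonterminal is nullable iff some alternative derives ε (directly, or every symbol in it is nullable)
Nullable: {S}


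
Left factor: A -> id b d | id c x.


Common prefix: 'id'
Factored: A -> id A', A' -> b d | c x


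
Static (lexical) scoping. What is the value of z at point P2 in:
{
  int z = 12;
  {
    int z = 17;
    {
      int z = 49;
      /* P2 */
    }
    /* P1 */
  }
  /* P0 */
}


z declared in the same block as P2
z = 49


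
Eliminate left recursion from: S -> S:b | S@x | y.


Left-recursive alternatives: S:b, S@x; non-recursive: y
Introduce S': S -> yS', S' -> :bS' | @xS' | ε


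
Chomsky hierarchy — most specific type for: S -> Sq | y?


Left-linear: every RHS is a terminal or one nonterminal followed by a terminal
Classification: Type 3 (Regular)


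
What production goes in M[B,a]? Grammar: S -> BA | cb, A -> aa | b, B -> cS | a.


For [B, a]: 'a' ∈ FIRST(a)
Entry: B -> a


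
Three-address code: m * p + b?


Break into single-operator statements:
t1 = m * p
t2 = t1 + b


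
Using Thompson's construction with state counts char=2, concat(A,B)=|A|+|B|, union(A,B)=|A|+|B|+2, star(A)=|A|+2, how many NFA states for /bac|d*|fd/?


Syntax tree has 6 char leaf(s), 2 union(s), 1 star(s)
chars contribute 6×2 = 12; each union adds +2; each star adds +2
Total: 12 + 4 + 2 = 18 states


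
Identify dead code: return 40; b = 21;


statement follows a return and is unreachable
Dead: 'b = 21'


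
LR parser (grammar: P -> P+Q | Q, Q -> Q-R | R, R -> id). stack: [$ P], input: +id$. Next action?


shift '+' to continue P -> P+Q
Action: shift


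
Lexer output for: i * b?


Scan left to right, longest-match per lexeme
Tokens: ID(i), OP(*), ID(b)


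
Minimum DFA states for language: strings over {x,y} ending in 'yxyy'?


Track the longest suffix of input matching a prefix of 'yxyy': 5 classes (prefixes of length 0..4)
Minimal DFA: 5 states


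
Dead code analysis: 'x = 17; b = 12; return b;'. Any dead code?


x is assigned but never read
Dead: 'x = 17'


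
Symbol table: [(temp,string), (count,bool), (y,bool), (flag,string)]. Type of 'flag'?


Lookup 'flag' → type string


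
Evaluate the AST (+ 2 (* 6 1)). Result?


Evaluate inner: (* 6 1) = 6
Evaluate root: (+ 2 6) = 8
Result: 8


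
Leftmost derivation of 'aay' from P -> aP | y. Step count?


Derivation: P => aP => aaP => aay
Steps: 3


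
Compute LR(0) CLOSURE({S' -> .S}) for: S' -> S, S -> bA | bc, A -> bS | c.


Start: S' -> .S
For each item with dot before a nonterminal B, add B -> .γ for every B-production
Closure: [S' -> .S, S -> .bA, S -> .bc]


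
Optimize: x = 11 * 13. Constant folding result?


11 * 13 = 143 at compile time
Optimized: x = 143


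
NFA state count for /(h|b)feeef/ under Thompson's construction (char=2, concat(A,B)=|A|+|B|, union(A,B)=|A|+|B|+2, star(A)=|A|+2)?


Syntax tree has 7 char leaf(s), 1 union(s), 0 star(s)
chars contribute 7×2 = 14; each union adds +2; each star adds +2
Total: 14 + 2 + 0 = 16 states


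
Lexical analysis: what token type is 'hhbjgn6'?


Pattern: letter/underscore followed by alphanumerics, not a keyword
Type: IDENTIFIER


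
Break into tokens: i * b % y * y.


Scan left to right, longest-match per lexeme
Tokens: ID(i), OP(*), ID(b), OP(%), ID(y), OP(*), ID(y)


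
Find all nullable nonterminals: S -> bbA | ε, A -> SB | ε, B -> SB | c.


A nonterminal is nullable iff some alternative derives ε (directly, or every symbol in it is nullable)
Nullable: {A, S}


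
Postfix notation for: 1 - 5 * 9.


* has higher precedence, evaluate 5*9 first
Postfix: 1 5 9 * -


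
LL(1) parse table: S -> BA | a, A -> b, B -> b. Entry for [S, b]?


For [S, b]: 'b' ∈ FIRST(BA)
Entry: S -> BA


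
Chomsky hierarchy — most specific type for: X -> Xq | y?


Left-linear: every RHS is a terminal or one nonterminal followed by a terminal
Classification: Type 3 (Regular)


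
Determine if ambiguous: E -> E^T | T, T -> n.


precedence layered via separate nonterminal T: deterministic
Unambiguous


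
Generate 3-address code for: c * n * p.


Break into single-operator statements:
t1 = c * n
t2 = t1 * p


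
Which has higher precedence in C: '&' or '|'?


'&' is bitwise AND (level 5); '|' is bitwise OR (level 3)
Higher level binds tighter
'&' has higher precedence than '|'


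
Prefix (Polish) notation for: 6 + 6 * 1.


'*' binds tighter: tree is (+ 6 (* 6 1))
Prefix: + 6 * 6 1


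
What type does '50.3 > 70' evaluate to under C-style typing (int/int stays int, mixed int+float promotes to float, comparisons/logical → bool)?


Operand types: float > int
Rule: comparison yields bool
Result type: bool


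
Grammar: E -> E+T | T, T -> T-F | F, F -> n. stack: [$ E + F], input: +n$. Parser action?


'F' (not preceded by T-) is the handle for T -> F
Action: reduce (T -> F)


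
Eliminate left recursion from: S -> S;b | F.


Left-recursive alternatives: S;b; non-recursive: F
Introduce S': S -> FS', S' -> ;bS' | ε


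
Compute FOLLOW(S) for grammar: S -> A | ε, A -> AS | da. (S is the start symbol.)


$ ∈ FOLLOW(S). For each A -> αBβ: add FIRST(β)\{ε} to FOLLOW(B); if β nullable, add FOLLOW(A).
FOLLOW(S) = {$, d}


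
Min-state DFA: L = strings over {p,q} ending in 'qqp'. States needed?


Track the longest suffix of input matching a prefix of 'qqp': 4 classes (prefixes of length 0..3)
Minimal DFA: 4 states


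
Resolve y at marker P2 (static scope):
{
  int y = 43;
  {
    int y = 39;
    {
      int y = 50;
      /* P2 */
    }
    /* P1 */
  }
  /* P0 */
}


y declared in the same block as P2
y = 50


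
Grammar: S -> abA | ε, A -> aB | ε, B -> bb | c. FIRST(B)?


Per alternative of B: FIRST(bb) = {b}; FIRST(c) = {c}
FIRST(B) = {b, c}


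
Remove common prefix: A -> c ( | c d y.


Common prefix: 'c'
Factored: A -> c A', A' -> ( | d y


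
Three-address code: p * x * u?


Break into single-operator statements:
t1 = p * x
t2 = t1 * u


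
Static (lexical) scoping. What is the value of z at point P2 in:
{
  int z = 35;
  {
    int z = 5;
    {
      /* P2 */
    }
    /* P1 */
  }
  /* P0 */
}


P2's block does not declare z; resolves to the enclosing declaration at depth 1
z = 5


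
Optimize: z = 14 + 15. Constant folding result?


14 + 15 = 29 at compile time
Optimized: z = 29


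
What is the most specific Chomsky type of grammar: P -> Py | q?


Left-linear: every RHS is a terminal or one nonterminal followed by a terminal
Classification: Type 3 (Regular)


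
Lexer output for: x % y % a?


Scan left to right, longest-match per lexeme
Tokens: ID(x), OP(%), ID(y), OP(%), ID(a)


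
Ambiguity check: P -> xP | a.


right-linear, alternatives start with distinct terminals 'x' vs 'a': unique leftmost derivation
Unambiguous


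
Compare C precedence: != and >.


'>' is relational (level 7); '!=' is equality (level 6)
Higher level binds tighter
'>' has higher precedence than '!='


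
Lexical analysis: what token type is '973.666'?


Pattern: digits with a decimal point
Type: FLOAT_LITERAL


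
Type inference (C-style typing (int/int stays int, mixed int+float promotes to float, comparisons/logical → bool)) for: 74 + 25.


Operand types: int + int
Rule: mixed int/float promotes to float; int/int stays int
Result type: int


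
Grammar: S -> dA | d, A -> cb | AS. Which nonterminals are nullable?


A nonterminal is nullable iff some alternative derives ε (directly, or every symbol in it is nullable)
Nullable: {}


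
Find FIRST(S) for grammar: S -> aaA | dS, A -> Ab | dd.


Per alternative of S: FIRST(aaA) = {a}; FIRST(dS) = {d}
FIRST(S) = {a, d}


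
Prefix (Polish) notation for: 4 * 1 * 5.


left-to-right (same/higher precedence on left): tree is (* (* 4 1) 5)
Prefix: * * 4 1 5


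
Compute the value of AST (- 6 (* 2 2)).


Evaluate inner: (* 2 2) = 4
Evaluate root: (- 6 4) = 2
Result: 2


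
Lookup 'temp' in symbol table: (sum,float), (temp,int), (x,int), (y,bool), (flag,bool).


Lookup 'temp' → type int


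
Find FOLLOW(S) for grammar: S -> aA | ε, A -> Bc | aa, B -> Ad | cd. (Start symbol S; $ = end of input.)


$ ∈ FOLLOW(S). For each A -> αBβ: add FIRST(β)\{ε} to FOLLOW(B); if β nullable, add FOLLOW(A).
FOLLOW(S) = {$}


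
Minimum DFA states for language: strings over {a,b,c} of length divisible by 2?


Track length mod 2: states 0..1, accept at 0
Minimal DFA: 2 states


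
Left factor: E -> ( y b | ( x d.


Common prefix: '('
Factored: E -> ( E', E' -> y b | x d


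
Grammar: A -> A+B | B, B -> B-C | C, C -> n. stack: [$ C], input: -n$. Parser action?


'C' (not preceded by B-) is the handle for B -> C
Action: reduce (B -> C)


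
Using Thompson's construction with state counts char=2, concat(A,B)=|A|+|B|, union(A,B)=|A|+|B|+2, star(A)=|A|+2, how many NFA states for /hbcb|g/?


Syntax tree has 5 char leaf(s), 1 union(s), 0 star(s)
chars contribute 5×2 = 10; each union adds +2; each star adds +2
Total: 10 + 2 + 0 = 12 states


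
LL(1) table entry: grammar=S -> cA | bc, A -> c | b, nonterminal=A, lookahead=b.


For [A, b]: 'b' ∈ FIRST(b)
Entry: A -> b


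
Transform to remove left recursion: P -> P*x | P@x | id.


Left-recursive alternatives: P*x, P@x; non-recursive: id
Introduce P': P -> idP', P' -> *xP' | @xP' | ε


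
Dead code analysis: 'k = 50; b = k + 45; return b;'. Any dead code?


k is read by b's definition; b is returned
No dead code


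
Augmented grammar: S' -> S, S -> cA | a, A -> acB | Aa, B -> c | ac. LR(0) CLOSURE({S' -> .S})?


Start: S' -> .S
For each item with dot before a nonterminal B, add B -> .γ for every B-production
Closure: [S' -> .S, S -> .cA, S -> .a]


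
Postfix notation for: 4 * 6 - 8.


Left to right (same or higher precedence on left)
Postfix: 4 6 * 8 -
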